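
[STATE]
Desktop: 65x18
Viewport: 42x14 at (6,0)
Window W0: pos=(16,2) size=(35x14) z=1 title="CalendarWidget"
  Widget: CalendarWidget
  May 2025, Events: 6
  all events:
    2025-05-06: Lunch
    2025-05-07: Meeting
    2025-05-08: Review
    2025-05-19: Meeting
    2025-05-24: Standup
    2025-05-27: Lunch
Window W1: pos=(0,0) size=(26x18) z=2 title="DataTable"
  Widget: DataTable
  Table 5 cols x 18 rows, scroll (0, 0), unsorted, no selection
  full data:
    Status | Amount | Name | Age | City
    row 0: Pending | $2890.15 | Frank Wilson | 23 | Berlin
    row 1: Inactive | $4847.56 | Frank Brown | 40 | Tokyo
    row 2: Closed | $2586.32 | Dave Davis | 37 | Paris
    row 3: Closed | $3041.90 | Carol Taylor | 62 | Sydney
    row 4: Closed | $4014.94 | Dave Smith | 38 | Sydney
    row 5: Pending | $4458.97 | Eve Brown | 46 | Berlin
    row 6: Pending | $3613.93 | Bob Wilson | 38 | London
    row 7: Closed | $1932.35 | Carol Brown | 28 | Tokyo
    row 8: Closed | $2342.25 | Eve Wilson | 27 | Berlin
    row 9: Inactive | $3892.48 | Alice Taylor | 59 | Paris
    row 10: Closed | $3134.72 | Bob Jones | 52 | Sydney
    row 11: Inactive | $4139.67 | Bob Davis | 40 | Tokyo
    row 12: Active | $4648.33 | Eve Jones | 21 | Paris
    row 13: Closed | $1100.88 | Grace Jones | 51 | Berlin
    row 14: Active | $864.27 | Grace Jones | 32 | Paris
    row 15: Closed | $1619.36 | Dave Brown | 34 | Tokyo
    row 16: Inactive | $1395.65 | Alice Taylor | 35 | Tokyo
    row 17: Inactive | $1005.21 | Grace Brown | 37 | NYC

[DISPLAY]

━━━━━━━━━━━━━━━━━━━┓                      
Table              ┃                      
───────────────────┨━━━━━━━━━━━━━━━━━━━━━━
s  │Amount  │Name  ┃Widget                
───┼────────┼──────┃──────────────────────
ng │$2890.15│Frank ┃    May 2025          
ive│$4847.56│Frank ┃Th Fr Sa Su           
d  │$2586.32│Dave D┃ 1  2  3  4           
d  │$3041.90│Carol ┃*  8*  9 10 11        
d  │$4014.94│Dave S┃15 16 17 18           
ng │$4458.97│Eve Br┃ 22 23 24* 25         
ng │$3613.93│Bob Wi┃ 29 30 31             
d  │$1932.35│Carol ┃                      
d  │$2342.25│Eve Wi┃                      


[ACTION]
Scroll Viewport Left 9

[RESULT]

┏━━━━━━━━━━━━━━━━━━━━━━━━┓                
┃ DataTable              ┃                
┠────────────────────────┨━━━━━━━━━━━━━━━━
┃Status  │Amount  │Name  ┃Widget          
┃────────┼────────┼──────┃────────────────
┃Pending │$2890.15│Frank ┃    May 2025    
┃Inactive│$4847.56│Frank ┃Th Fr Sa Su     
┃Closed  │$2586.32│Dave D┃ 1  2  3  4     
┃Closed  │$3041.90│Carol ┃*  8*  9 10 11  
┃Closed  │$4014.94│Dave S┃15 16 17 18     
┃Pending │$4458.97│Eve Br┃ 22 23 24* 25   
┃Pending │$3613.93│Bob Wi┃ 29 30 31       
┃Closed  │$1932.35│Carol ┃                
┃Closed  │$2342.25│Eve Wi┃                


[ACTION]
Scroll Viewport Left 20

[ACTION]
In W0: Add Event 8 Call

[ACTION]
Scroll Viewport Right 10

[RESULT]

━━━━━━━━━━━━━━━┓                          
e              ┃                          
───────────────┨━━━━━━━━━━━━━━━━━━━━━━━━┓ 
Amount  │Name  ┃Widget                  ┃ 
────────┼──────┃────────────────────────┨ 
$2890.15│Frank ┃    May 2025            ┃ 
$4847.56│Frank ┃Th Fr Sa Su             ┃ 
$2586.32│Dave D┃ 1  2  3  4             ┃ 
$3041.90│Carol ┃*  8*  9 10 11          ┃ 
$4014.94│Dave S┃15 16 17 18             ┃ 
$4458.97│Eve Br┃ 22 23 24* 25           ┃ 
$3613.93│Bob Wi┃ 29 30 31               ┃ 
$1932.35│Carol ┃                        ┃ 
$2342.25│Eve Wi┃                        ┃ 


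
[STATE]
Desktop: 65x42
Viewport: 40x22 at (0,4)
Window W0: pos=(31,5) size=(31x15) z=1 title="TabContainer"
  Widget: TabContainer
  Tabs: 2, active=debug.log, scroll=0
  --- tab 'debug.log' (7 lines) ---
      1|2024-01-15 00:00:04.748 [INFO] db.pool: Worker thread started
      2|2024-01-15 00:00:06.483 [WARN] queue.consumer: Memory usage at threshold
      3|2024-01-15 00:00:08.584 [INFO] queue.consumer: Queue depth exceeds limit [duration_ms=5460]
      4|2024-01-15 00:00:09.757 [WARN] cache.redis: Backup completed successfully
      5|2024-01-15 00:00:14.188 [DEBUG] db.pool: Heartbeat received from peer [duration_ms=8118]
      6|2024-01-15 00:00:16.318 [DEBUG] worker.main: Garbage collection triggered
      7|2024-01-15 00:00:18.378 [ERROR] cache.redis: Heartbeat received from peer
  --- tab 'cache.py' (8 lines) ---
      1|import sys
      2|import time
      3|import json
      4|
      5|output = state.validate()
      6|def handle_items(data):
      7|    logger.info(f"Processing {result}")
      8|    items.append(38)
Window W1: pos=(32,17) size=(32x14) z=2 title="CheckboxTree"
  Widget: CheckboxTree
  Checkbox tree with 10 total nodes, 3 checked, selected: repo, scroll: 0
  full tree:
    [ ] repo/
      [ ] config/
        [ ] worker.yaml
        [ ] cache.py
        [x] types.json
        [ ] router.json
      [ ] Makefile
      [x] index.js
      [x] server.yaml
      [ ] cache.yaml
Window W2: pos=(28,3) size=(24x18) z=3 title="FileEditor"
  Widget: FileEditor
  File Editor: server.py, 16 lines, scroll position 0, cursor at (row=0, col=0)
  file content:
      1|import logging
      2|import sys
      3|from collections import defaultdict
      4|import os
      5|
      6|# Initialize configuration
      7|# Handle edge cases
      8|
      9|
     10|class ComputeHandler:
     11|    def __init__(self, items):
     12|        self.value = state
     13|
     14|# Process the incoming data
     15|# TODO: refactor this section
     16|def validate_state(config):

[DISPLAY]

                            ┃ FileEditor
                            ┠───────────
                            ┃█mport logg
                            ┃import sys 
                            ┃from collec
                            ┃import os  
                            ┃           
                            ┃# Initializ
                            ┃# Handle ed
                            ┃           
                            ┃           
                            ┃class Compu
                            ┃    def __i
                            ┃        sel
                            ┃           
                            ┃# Process t
                            ┗━━━━━━━━━━━
                                ┃   [-] 
                                ┃     [ 
                                ┃     [ 
                                ┃     [x
                                ┃     [ 


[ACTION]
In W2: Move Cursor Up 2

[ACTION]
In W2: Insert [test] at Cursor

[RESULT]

                            ┃ FileEditor
                            ┠───────────
                            ┃test█mport 
                            ┃import sys 
                            ┃from collec
                            ┃import os  
                            ┃           
                            ┃# Initializ
                            ┃# Handle ed
                            ┃           
                            ┃           
                            ┃class Compu
                            ┃    def __i
                            ┃        sel
                            ┃           
                            ┃# Process t
                            ┗━━━━━━━━━━━
                                ┃   [-] 
                                ┃     [ 
                                ┃     [ 
                                ┃     [x
                                ┃     [ 


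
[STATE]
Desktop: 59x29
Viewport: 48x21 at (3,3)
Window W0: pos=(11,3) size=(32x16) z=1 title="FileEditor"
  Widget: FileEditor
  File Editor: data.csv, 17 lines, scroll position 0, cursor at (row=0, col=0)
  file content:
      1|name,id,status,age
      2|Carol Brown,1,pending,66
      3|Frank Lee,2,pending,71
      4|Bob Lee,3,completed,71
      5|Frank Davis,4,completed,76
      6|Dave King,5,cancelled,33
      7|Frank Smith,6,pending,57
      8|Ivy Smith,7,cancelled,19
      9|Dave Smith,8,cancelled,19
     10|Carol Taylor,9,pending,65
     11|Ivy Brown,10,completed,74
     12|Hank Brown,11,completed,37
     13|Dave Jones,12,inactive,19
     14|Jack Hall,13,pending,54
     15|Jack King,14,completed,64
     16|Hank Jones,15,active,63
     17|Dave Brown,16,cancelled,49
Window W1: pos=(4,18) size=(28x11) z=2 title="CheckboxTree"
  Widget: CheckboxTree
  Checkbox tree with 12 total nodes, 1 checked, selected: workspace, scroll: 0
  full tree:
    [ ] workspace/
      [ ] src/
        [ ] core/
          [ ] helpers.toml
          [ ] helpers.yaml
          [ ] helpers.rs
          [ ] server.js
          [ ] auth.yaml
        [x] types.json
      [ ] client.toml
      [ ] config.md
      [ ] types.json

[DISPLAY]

        ┏━━━━━━━━━━━━━━━━━━━━━━━━━━━━━━┓        
        ┃ FileEditor                   ┃        
        ┠──────────────────────────────┨        
        ┃█ame,id,status,age           ▲┃        
        ┃Carol Brown,1,pending,66     █┃        
        ┃Frank Lee,2,pending,71       ░┃        
        ┃Bob Lee,3,completed,71       ░┃        
        ┃Frank Davis,4,completed,76   ░┃        
        ┃Dave King,5,cancelled,33     ░┃        
        ┃Frank Smith,6,pending,57     ░┃        
        ┃Ivy Smith,7,cancelled,19     ░┃        
        ┃Dave Smith,8,cancelled,19    ░┃        
        ┃Carol Taylor,9,pending,65    ░┃        
        ┃Ivy Brown,10,completed,74    ░┃        
        ┃Hank Brown,11,completed,37   ▼┃        
 ┏━━━━━━━━━━━━━━━━━━━━━━━━━━┓━━━━━━━━━━┛        
 ┃ CheckboxTree             ┃                   
 ┠──────────────────────────┨                   
 ┃>[-] workspace/           ┃                   
 ┃   [-] src/               ┃                   
 ┃     [ ] core/            ┃                   


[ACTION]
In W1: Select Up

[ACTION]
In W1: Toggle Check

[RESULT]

        ┏━━━━━━━━━━━━━━━━━━━━━━━━━━━━━━┓        
        ┃ FileEditor                   ┃        
        ┠──────────────────────────────┨        
        ┃█ame,id,status,age           ▲┃        
        ┃Carol Brown,1,pending,66     █┃        
        ┃Frank Lee,2,pending,71       ░┃        
        ┃Bob Lee,3,completed,71       ░┃        
        ┃Frank Davis,4,completed,76   ░┃        
        ┃Dave King,5,cancelled,33     ░┃        
        ┃Frank Smith,6,pending,57     ░┃        
        ┃Ivy Smith,7,cancelled,19     ░┃        
        ┃Dave Smith,8,cancelled,19    ░┃        
        ┃Carol Taylor,9,pending,65    ░┃        
        ┃Ivy Brown,10,completed,74    ░┃        
        ┃Hank Brown,11,completed,37   ▼┃        
 ┏━━━━━━━━━━━━━━━━━━━━━━━━━━┓━━━━━━━━━━┛        
 ┃ CheckboxTree             ┃                   
 ┠──────────────────────────┨                   
 ┃>[x] workspace/           ┃                   
 ┃   [x] src/               ┃                   
 ┃     [x] core/            ┃                   


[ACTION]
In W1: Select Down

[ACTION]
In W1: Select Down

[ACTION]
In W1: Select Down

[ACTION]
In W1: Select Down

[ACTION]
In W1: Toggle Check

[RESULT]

        ┏━━━━━━━━━━━━━━━━━━━━━━━━━━━━━━┓        
        ┃ FileEditor                   ┃        
        ┠──────────────────────────────┨        
        ┃█ame,id,status,age           ▲┃        
        ┃Carol Brown,1,pending,66     █┃        
        ┃Frank Lee,2,pending,71       ░┃        
        ┃Bob Lee,3,completed,71       ░┃        
        ┃Frank Davis,4,completed,76   ░┃        
        ┃Dave King,5,cancelled,33     ░┃        
        ┃Frank Smith,6,pending,57     ░┃        
        ┃Ivy Smith,7,cancelled,19     ░┃        
        ┃Dave Smith,8,cancelled,19    ░┃        
        ┃Carol Taylor,9,pending,65    ░┃        
        ┃Ivy Brown,10,completed,74    ░┃        
        ┃Hank Brown,11,completed,37   ▼┃        
 ┏━━━━━━━━━━━━━━━━━━━━━━━━━━┓━━━━━━━━━━┛        
 ┃ CheckboxTree             ┃                   
 ┠──────────────────────────┨                   
 ┃ [-] workspace/           ┃                   
 ┃   [-] src/               ┃                   
 ┃     [-] core/            ┃                   


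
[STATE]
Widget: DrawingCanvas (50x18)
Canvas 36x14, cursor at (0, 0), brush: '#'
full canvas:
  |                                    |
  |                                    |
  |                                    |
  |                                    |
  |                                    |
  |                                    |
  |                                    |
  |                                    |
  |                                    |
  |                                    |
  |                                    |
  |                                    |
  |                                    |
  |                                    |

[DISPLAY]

+                                                 
                                                  
                                                  
                                                  
                                                  
                                                  
                                                  
                                                  
                                                  
                                                  
                                                  
                                                  
                                                  
                                                  
                                                  
                                                  
                                                  
                                                  


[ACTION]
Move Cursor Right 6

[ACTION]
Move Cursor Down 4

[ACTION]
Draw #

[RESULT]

                                                  
                                                  
                                                  
                                                  
      #                                           
                                                  
                                                  
                                                  
                                                  
                                                  
                                                  
                                                  
                                                  
                                                  
                                                  
                                                  
                                                  
                                                  


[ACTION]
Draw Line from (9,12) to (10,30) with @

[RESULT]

                                                  
                                                  
                                                  
                                                  
      #                                           
                                                  
                                                  
                                                  
                                                  
            @@@@@@@@@@                            
                      @@@@@@@@@                   
                                                  
                                                  
                                                  
                                                  
                                                  
                                                  
                                                  


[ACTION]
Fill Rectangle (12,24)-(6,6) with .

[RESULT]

                                                  
                                                  
                                                  
                                                  
      #                                           
                                                  
      ...................                         
      ...................                         
      ...................                         
      ...................                         
      ...................@@@@@@                   
      ...................                         
      ...................                         
                                                  
                                                  
                                                  
                                                  
                                                  


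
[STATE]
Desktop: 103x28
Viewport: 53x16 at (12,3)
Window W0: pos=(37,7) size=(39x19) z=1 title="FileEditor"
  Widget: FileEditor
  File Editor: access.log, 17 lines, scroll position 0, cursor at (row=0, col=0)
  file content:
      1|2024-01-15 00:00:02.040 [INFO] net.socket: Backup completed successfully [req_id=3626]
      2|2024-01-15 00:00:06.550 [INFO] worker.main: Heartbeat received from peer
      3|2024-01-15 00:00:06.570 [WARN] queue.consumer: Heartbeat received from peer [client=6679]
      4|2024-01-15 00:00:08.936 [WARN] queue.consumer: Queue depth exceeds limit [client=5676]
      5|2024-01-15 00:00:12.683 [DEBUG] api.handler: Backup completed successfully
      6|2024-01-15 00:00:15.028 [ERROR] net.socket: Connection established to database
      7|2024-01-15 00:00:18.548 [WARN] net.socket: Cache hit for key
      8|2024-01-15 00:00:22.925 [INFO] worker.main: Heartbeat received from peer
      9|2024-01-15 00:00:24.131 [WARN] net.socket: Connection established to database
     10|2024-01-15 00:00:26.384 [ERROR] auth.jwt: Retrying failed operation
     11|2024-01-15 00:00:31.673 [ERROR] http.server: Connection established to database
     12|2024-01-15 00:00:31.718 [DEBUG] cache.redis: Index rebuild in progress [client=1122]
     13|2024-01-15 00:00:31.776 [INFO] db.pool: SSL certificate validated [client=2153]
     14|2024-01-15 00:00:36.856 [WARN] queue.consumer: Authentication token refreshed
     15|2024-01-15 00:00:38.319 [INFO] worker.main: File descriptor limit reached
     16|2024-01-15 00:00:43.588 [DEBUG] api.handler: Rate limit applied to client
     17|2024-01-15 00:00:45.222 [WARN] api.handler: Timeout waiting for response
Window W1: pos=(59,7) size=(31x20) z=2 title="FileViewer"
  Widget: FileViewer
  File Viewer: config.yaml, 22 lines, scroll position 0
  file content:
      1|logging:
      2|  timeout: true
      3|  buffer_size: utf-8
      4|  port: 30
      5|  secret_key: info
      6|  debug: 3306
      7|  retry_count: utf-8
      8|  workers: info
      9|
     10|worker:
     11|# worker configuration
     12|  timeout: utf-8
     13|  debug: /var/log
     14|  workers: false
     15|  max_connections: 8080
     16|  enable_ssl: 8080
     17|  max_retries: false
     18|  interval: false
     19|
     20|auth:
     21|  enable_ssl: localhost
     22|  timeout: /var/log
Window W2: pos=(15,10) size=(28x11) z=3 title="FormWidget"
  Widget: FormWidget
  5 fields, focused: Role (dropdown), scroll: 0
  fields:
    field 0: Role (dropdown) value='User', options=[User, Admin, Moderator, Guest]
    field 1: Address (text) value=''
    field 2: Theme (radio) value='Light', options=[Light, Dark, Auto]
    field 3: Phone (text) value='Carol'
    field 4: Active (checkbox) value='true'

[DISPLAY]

                                                     
                                                     
                                                     
                                                     
                         ┏━━━━━━━━━━━━━━━━━━━━━┏━━━━━
                         ┃ FileEditor          ┃ File
                         ┠─────────────────────┠─────
   ┏━━━━━━━━━━━━━━━━━━━━━━━━━━┓01-15 00:00:02.0┃loggi
   ┃ FormWidget               ┃01-15 00:00:06.5┃  tim
   ┠──────────────────────────┨01-15 00:00:06.5┃  buf
   ┃> Role:       [User     ▼]┃01-15 00:00:08.9┃  por
   ┃  Address:    [          ]┃01-15 00:00:12.6┃  sec
   ┃  Theme:      (●) Light  (┃01-15 00:00:15.0┃  deb
   ┃  Phone:      [Carol     ]┃01-15 00:00:18.5┃  ret
   ┃  Active:     [x]         ┃01-15 00:00:22.9┃  wor
   ┃                          ┃01-15 00:00:24.1┃     


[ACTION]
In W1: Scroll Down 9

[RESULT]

                                                     
                                                     
                                                     
                                                     
                         ┏━━━━━━━━━━━━━━━━━━━━━┏━━━━━
                         ┃ FileEditor          ┃ File
                         ┠─────────────────────┠─────
   ┏━━━━━━━━━━━━━━━━━━━━━━━━━━┓01-15 00:00:02.0┃  ret
   ┃ FormWidget               ┃01-15 00:00:06.5┃  wor
   ┠──────────────────────────┨01-15 00:00:06.5┃     
   ┃> Role:       [User     ▼]┃01-15 00:00:08.9┃worke
   ┃  Address:    [          ]┃01-15 00:00:12.6┃# wor
   ┃  Theme:      (●) Light  (┃01-15 00:00:15.0┃  tim
   ┃  Phone:      [Carol     ]┃01-15 00:00:18.5┃  deb
   ┃  Active:     [x]         ┃01-15 00:00:22.9┃  wor
   ┃                          ┃01-15 00:00:24.1┃  max


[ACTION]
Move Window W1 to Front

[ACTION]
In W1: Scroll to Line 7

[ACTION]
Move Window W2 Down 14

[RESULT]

                                                     
                                                     
                                                     
                                                     
                         ┏━━━━━━━━━━━━━━━━━━━━━┏━━━━━
                         ┃ FileEditor          ┃ File
                         ┠─────────────────────┠─────
                         ┃█024-01-15 00:00:02.0┃  ret
                         ┃2024-01-15 00:00:06.5┃  wor
                         ┃2024-01-15 00:00:06.5┃     
                         ┃2024-01-15 00:00:08.9┃worke
                         ┃2024-01-15 00:00:12.6┃# wor
                         ┃2024-01-15 00:00:15.0┃  tim
                         ┃2024-01-15 00:00:18.5┃  deb
   ┏━━━━━━━━━━━━━━━━━━━━━━━━━━┓01-15 00:00:22.9┃  wor
   ┃ FormWidget               ┃01-15 00:00:24.1┃  max


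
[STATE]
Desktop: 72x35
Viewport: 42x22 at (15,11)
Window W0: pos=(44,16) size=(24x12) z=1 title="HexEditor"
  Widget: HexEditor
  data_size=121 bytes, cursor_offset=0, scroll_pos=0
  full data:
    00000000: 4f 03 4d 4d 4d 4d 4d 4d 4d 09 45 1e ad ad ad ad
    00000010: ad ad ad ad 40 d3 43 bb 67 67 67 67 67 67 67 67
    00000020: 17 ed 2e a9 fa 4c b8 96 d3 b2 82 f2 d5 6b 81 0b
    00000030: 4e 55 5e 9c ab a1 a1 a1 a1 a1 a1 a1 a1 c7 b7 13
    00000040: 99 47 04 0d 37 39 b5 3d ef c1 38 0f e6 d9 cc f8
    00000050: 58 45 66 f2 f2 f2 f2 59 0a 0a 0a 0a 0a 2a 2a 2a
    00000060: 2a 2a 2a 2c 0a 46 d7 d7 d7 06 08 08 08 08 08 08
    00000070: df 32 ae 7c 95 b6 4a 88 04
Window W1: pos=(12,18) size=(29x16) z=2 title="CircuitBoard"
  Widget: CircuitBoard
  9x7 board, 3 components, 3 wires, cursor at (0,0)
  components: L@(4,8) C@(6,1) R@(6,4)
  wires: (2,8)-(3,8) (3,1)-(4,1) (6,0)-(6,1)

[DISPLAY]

                                          
                                          
                                          
                                          
                                          
                             ┏━━━━━━━━━━━━
                             ┃ HexEditor  
━━━━━━━━━━━━━━━━━━━━━━━━━┓   ┠────────────
ircuitBoard              ┃   ┃00000000  4F
─────────────────────────┨   ┃00000010  ad
 0 1 2 3 4 5 6 7 8       ┃   ┃00000020  17
 [.]                     ┃   ┃00000030  4e
                         ┃   ┃00000040  99
                         ┃   ┃00000050  58
                         ┃   ┃00000060  2a
                         ┃   ┃00000070  df
                         ┃   ┗━━━━━━━━━━━━
      ·                  ┃                
      │                  ┃                
      ·                  ┃                
                         ┃                
                         ┃                


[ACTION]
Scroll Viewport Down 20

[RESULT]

                                          
                                          
                                          
                             ┏━━━━━━━━━━━━
                             ┃ HexEditor  
━━━━━━━━━━━━━━━━━━━━━━━━━┓   ┠────────────
ircuitBoard              ┃   ┃00000000  4F
─────────────────────────┨   ┃00000010  ad
 0 1 2 3 4 5 6 7 8       ┃   ┃00000020  17
 [.]                     ┃   ┃00000030  4e
                         ┃   ┃00000040  99
                         ┃   ┃00000050  58
                         ┃   ┃00000060  2a
                         ┃   ┃00000070  df
                         ┃   ┗━━━━━━━━━━━━
      ·                  ┃                
      │                  ┃                
      ·                  ┃                
                         ┃                
                         ┃                
━━━━━━━━━━━━━━━━━━━━━━━━━┛                
                                          


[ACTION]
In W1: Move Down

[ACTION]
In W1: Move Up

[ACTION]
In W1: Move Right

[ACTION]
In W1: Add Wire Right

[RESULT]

                                          
                                          
                                          
                             ┏━━━━━━━━━━━━
                             ┃ HexEditor  
━━━━━━━━━━━━━━━━━━━━━━━━━┓   ┠────────────
ircuitBoard              ┃   ┃00000000  4F
─────────────────────────┨   ┃00000010  ad
 0 1 2 3 4 5 6 7 8       ┃   ┃00000020  17
     [.]─ ·              ┃   ┃00000030  4e
                         ┃   ┃00000040  99
                         ┃   ┃00000050  58
                         ┃   ┃00000060  2a
                         ┃   ┃00000070  df
                         ┃   ┗━━━━━━━━━━━━
      ·                  ┃                
      │                  ┃                
      ·                  ┃                
                         ┃                
                         ┃                
━━━━━━━━━━━━━━━━━━━━━━━━━┛                
                                          


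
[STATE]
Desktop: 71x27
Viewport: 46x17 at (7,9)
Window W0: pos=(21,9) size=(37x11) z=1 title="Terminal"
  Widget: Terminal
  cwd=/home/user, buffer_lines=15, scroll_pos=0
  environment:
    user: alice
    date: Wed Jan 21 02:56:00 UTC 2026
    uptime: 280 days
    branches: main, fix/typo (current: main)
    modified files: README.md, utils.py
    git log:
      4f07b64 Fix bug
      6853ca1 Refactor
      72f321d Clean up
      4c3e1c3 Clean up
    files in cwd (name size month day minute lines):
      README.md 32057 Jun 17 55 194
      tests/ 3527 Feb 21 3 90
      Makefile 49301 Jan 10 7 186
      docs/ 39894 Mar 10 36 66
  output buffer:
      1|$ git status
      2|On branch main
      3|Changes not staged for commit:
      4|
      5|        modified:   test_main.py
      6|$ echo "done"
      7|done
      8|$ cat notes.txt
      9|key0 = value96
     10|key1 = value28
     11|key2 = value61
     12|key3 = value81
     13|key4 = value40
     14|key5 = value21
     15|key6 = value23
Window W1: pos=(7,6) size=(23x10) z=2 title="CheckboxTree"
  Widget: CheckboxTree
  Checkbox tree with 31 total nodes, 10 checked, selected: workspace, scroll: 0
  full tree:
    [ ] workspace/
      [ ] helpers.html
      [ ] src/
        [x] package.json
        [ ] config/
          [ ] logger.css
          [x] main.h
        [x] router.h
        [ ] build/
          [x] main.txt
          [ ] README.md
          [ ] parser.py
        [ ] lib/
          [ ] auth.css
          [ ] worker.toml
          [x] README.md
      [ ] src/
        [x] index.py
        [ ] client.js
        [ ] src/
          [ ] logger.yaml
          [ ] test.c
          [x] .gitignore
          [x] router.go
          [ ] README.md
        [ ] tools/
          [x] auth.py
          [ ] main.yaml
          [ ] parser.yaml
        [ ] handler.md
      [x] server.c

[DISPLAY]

┃>[-] workspace/      ┃━━━━━━━━━━━━━━━━━━━━━━━
┃   [ ] helpers.html  ┃l                      
┃   [-] src/          ┃───────────────────────
┃     [x] package.json┃atus                   
┃     [-] config/     ┃h main                 
┃       [ ] logger.css┃not staged for commit: 
┗━━━━━━━━━━━━━━━━━━━━━┛                       
              ┃        modified:   test_main.p
              ┃$ echo "done"                  
              ┃done                           
              ┗━━━━━━━━━━━━━━━━━━━━━━━━━━━━━━━
                                              
                                              
                                              
                                              
                                              
                                              


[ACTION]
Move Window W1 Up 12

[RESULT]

┗━━━━━━━━━━━━━━━━━━━━━┛━━━━━━━━━━━━━━━━━━━━━━━
              ┃ Terminal                      
              ┠───────────────────────────────
              ┃$ git status                   
              ┃On branch main                 
              ┃Changes not staged for commit: 
              ┃                               
              ┃        modified:   test_main.p
              ┃$ echo "done"                  
              ┃done                           
              ┗━━━━━━━━━━━━━━━━━━━━━━━━━━━━━━━
                                              
                                              
                                              
                                              
                                              
                                              


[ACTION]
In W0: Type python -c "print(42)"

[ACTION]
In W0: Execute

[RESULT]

┗━━━━━━━━━━━━━━━━━━━━━┛━━━━━━━━━━━━━━━━━━━━━━━
              ┃ Terminal                      
              ┠───────────────────────────────
              ┃key3 = value81                 
              ┃key4 = value40                 
              ┃key5 = value21                 
              ┃key6 = value23                 
              ┃$ python -c "print(42)"        
              ┃42                             
              ┃$ █                            
              ┗━━━━━━━━━━━━━━━━━━━━━━━━━━━━━━━
                                              
                                              
                                              
                                              
                                              
                                              


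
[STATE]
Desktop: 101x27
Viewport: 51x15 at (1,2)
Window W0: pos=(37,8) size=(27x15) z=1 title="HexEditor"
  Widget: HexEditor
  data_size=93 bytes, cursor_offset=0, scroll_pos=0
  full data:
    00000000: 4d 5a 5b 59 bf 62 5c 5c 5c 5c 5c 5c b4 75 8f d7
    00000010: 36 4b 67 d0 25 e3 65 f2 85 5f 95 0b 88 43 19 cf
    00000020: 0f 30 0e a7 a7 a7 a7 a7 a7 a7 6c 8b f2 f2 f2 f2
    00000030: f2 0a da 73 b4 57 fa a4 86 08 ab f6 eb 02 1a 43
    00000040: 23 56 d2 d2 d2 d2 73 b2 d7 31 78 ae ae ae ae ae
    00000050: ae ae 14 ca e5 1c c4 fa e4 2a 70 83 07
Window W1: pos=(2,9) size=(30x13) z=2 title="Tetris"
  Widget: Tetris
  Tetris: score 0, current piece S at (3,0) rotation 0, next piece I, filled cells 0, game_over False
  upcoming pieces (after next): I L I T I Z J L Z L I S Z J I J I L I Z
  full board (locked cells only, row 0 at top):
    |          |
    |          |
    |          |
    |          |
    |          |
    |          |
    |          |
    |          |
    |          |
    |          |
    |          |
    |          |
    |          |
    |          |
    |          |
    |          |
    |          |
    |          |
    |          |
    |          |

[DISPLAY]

                                                   
                                                   
                                                   
                                                   
                                                   
                                                   
                                    ┏━━━━━━━━━━━━━━
 ┏━━━━━━━━━━━━━━━━━━━━━━━━━━━━┓     ┃ HexEditor    
 ┃ Tetris                     ┃     ┠──────────────
 ┠────────────────────────────┨     ┃00000000  4D 5
 ┃          │Next:            ┃     ┃00000010  36 4
 ┃          │████             ┃     ┃00000020  0f 3
 ┃          │                 ┃     ┃00000030  f2 0
 ┃          │                 ┃     ┃00000040  23 5
 ┃          │                 ┃     ┃00000050  ae a


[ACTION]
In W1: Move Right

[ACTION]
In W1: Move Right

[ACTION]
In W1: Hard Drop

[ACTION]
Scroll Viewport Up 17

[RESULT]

                                                   
                                                   
                                                   
                                                   
                                                   
                                                   
                                                   
                                                   
                                    ┏━━━━━━━━━━━━━━
 ┏━━━━━━━━━━━━━━━━━━━━━━━━━━━━┓     ┃ HexEditor    
 ┃ Tetris                     ┃     ┠──────────────
 ┠────────────────────────────┨     ┃00000000  4D 5
 ┃          │Next:            ┃     ┃00000010  36 4
 ┃          │████             ┃     ┃00000020  0f 3
 ┃          │                 ┃     ┃00000030  f2 0


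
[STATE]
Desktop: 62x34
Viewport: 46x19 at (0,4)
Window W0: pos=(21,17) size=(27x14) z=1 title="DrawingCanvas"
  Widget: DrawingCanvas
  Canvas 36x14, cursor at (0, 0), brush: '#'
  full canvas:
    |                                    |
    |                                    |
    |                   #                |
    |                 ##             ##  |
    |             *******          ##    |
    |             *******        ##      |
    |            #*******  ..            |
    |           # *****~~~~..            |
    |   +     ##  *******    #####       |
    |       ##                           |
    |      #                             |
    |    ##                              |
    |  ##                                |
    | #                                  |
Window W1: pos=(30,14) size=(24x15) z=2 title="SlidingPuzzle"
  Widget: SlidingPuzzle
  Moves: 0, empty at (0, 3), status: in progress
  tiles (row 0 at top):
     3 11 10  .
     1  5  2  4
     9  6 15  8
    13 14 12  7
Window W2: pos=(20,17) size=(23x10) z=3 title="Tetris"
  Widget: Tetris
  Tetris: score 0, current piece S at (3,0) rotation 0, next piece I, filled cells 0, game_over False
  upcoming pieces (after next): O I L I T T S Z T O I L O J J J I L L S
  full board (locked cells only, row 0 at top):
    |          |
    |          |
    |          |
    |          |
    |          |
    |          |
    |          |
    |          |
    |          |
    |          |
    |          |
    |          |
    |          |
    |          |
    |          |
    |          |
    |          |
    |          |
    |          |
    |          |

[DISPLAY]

                                              
                                              
                                              
                                              
                                              
                                              
                                              
                                              
                                              
                                              
                              ┏━━━━━━━━━━━━━━━
                              ┃ SlidingPuzzle 
                              ┠───────────────
                    ┏━━━━━━━━━━━━━━━━━━━━━┓───
                    ┃ Tetris              ┃10 
                    ┠─────────────────────┨───
                    ┃          │Next:     ┃ 2 
                    ┃          │████      ┃───
                    ┃          │          ┃15 


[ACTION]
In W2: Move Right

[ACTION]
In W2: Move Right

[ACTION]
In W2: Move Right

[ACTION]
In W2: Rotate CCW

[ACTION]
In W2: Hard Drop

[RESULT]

                                              
                                              
                                              
                                              
                                              
                                              
                                              
                                              
                                              
                                              
                              ┏━━━━━━━━━━━━━━━
                              ┃ SlidingPuzzle 
                              ┠───────────────
                    ┏━━━━━━━━━━━━━━━━━━━━━┓───
                    ┃ Tetris              ┃10 
                    ┠─────────────────────┨───
                    ┃          │Next:     ┃ 2 
                    ┃          │▓▓        ┃───
                    ┃          │▓▓        ┃15 
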